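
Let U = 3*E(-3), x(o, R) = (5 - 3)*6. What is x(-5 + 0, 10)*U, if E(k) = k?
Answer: -108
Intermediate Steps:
x(o, R) = 12 (x(o, R) = 2*6 = 12)
U = -9 (U = 3*(-3) = -9)
x(-5 + 0, 10)*U = 12*(-9) = -108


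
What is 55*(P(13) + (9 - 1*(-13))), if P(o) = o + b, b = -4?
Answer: 1705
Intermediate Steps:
P(o) = -4 + o (P(o) = o - 4 = -4 + o)
55*(P(13) + (9 - 1*(-13))) = 55*((-4 + 13) + (9 - 1*(-13))) = 55*(9 + (9 + 13)) = 55*(9 + 22) = 55*31 = 1705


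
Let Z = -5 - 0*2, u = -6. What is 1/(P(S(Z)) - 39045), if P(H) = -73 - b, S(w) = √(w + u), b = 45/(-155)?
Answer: -31/1212649 ≈ -2.5564e-5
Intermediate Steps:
b = -9/31 (b = 45*(-1/155) = -9/31 ≈ -0.29032)
Z = -5 (Z = -5 - 1*0 = -5 + 0 = -5)
S(w) = √(-6 + w) (S(w) = √(w - 6) = √(-6 + w))
P(H) = -2254/31 (P(H) = -73 - 1*(-9/31) = -73 + 9/31 = -2254/31)
1/(P(S(Z)) - 39045) = 1/(-2254/31 - 39045) = 1/(-1212649/31) = -31/1212649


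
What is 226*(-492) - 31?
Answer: -111223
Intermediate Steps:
226*(-492) - 31 = -111192 - 31 = -111223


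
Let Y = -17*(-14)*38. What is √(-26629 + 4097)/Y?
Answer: I*√5633/4522 ≈ 0.016597*I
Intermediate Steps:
Y = 9044 (Y = 238*38 = 9044)
√(-26629 + 4097)/Y = √(-26629 + 4097)/9044 = √(-22532)*(1/9044) = (2*I*√5633)*(1/9044) = I*√5633/4522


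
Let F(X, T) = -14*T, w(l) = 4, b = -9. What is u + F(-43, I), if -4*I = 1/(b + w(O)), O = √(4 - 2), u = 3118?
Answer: 31173/10 ≈ 3117.3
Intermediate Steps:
O = √2 ≈ 1.4142
I = 1/20 (I = -1/(4*(-9 + 4)) = -¼/(-5) = -¼*(-⅕) = 1/20 ≈ 0.050000)
u + F(-43, I) = 3118 - 14*1/20 = 3118 - 7/10 = 31173/10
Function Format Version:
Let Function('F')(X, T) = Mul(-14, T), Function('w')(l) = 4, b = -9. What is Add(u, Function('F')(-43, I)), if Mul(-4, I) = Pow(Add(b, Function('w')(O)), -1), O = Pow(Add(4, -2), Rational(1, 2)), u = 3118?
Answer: Rational(31173, 10) ≈ 3117.3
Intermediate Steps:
O = Pow(2, Rational(1, 2)) ≈ 1.4142
I = Rational(1, 20) (I = Mul(Rational(-1, 4), Pow(Add(-9, 4), -1)) = Mul(Rational(-1, 4), Pow(-5, -1)) = Mul(Rational(-1, 4), Rational(-1, 5)) = Rational(1, 20) ≈ 0.050000)
Add(u, Function('F')(-43, I)) = Add(3118, Mul(-14, Rational(1, 20))) = Add(3118, Rational(-7, 10)) = Rational(31173, 10)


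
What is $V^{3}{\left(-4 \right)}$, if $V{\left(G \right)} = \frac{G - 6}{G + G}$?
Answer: $\frac{125}{64} \approx 1.9531$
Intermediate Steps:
$V{\left(G \right)} = \frac{-6 + G}{2 G}$
$V^{3}{\left(-4 \right)} = \left(\frac{-6 - 4}{2 \left(-4\right)}\right)^{3} = \left(\frac{1}{2} \left(- \frac{1}{4}\right) \left(-10\right)\right)^{3} = \left(\frac{5}{4}\right)^{3} = \frac{125}{64}$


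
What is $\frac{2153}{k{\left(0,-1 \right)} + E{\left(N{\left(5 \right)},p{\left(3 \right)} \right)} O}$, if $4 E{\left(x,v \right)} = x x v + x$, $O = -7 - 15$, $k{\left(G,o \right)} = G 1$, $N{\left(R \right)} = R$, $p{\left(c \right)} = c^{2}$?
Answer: $- \frac{2153}{1265} \approx -1.702$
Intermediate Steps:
$k{\left(G,o \right)} = G$
$O = -22$
$E{\left(x,v \right)} = \frac{x}{4} + \frac{v x^{2}}{4}$ ($E{\left(x,v \right)} = \frac{x x v + x}{4} = \frac{x^{2} v + x}{4} = \frac{v x^{2} + x}{4} = \frac{x + v x^{2}}{4} = \frac{x}{4} + \frac{v x^{2}}{4}$)
$\frac{2153}{k{\left(0,-1 \right)} + E{\left(N{\left(5 \right)},p{\left(3 \right)} \right)} O} = \frac{2153}{0 + \frac{1}{4} \cdot 5 \left(1 + 3^{2} \cdot 5\right) \left(-22\right)} = \frac{2153}{0 + \frac{1}{4} \cdot 5 \left(1 + 9 \cdot 5\right) \left(-22\right)} = \frac{2153}{0 + \frac{1}{4} \cdot 5 \left(1 + 45\right) \left(-22\right)} = \frac{2153}{0 + \frac{1}{4} \cdot 5 \cdot 46 \left(-22\right)} = \frac{2153}{0 + \frac{115}{2} \left(-22\right)} = \frac{2153}{0 - 1265} = \frac{2153}{-1265} = 2153 \left(- \frac{1}{1265}\right) = - \frac{2153}{1265}$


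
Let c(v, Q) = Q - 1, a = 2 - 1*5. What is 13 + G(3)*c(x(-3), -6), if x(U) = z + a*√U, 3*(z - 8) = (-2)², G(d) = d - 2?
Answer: 6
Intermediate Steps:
G(d) = -2 + d
a = -3 (a = 2 - 5 = -3)
z = 28/3 (z = 8 + (⅓)*(-2)² = 8 + (⅓)*4 = 8 + 4/3 = 28/3 ≈ 9.3333)
x(U) = 28/3 - 3*√U
c(v, Q) = -1 + Q
13 + G(3)*c(x(-3), -6) = 13 + (-2 + 3)*(-1 - 6) = 13 + 1*(-7) = 13 - 7 = 6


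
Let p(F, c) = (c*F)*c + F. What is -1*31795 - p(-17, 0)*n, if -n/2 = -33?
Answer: -30673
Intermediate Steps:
p(F, c) = F + F*c² (p(F, c) = (F*c)*c + F = F*c² + F = F + F*c²)
n = 66 (n = -2*(-33) = 66)
-1*31795 - p(-17, 0)*n = -1*31795 - (-17*(1 + 0²))*66 = -31795 - (-17*(1 + 0))*66 = -31795 - (-17*1)*66 = -31795 - (-17)*66 = -31795 - 1*(-1122) = -31795 + 1122 = -30673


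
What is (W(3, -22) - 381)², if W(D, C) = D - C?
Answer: 126736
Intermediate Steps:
(W(3, -22) - 381)² = ((3 - 1*(-22)) - 381)² = ((3 + 22) - 381)² = (25 - 381)² = (-356)² = 126736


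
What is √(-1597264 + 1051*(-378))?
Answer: I*√1994542 ≈ 1412.3*I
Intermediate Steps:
√(-1597264 + 1051*(-378)) = √(-1597264 - 397278) = √(-1994542) = I*√1994542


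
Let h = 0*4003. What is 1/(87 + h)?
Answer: 1/87 ≈ 0.011494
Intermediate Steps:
h = 0
1/(87 + h) = 1/(87 + 0) = 1/87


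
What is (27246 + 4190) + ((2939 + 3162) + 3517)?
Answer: 41054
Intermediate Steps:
(27246 + 4190) + ((2939 + 3162) + 3517) = 31436 + (6101 + 3517) = 31436 + 9618 = 41054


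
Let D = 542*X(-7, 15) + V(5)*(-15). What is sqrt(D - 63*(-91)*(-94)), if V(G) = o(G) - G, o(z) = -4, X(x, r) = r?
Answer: I*sqrt(530637) ≈ 728.45*I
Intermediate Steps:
V(G) = -4 - G
D = 8265 (D = 542*15 + (-4 - 1*5)*(-15) = 8130 + (-4 - 5)*(-15) = 8130 - 9*(-15) = 8130 + 135 = 8265)
sqrt(D - 63*(-91)*(-94)) = sqrt(8265 - 63*(-91)*(-94)) = sqrt(8265 + 5733*(-94)) = sqrt(8265 - 538902) = sqrt(-530637) = I*sqrt(530637)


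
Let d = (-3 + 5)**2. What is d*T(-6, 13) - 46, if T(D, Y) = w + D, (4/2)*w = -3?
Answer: -76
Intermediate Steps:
w = -3/2 (w = (1/2)*(-3) = -3/2 ≈ -1.5000)
d = 4 (d = 2**2 = 4)
T(D, Y) = -3/2 + D
d*T(-6, 13) - 46 = 4*(-3/2 - 6) - 46 = 4*(-15/2) - 46 = -30 - 46 = -76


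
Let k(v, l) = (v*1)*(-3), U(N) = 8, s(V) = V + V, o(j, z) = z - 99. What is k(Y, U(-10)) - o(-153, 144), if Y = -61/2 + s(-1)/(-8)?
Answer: 183/4 ≈ 45.750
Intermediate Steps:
o(j, z) = -99 + z
s(V) = 2*V
Y = -121/4 (Y = -61/2 + (2*(-1))/(-8) = -61*½ - 2*(-⅛) = -61/2 + ¼ = -121/4 ≈ -30.250)
k(v, l) = -3*v (k(v, l) = v*(-3) = -3*v)
k(Y, U(-10)) - o(-153, 144) = -3*(-121/4) - (-99 + 144) = 363/4 - 1*45 = 363/4 - 45 = 183/4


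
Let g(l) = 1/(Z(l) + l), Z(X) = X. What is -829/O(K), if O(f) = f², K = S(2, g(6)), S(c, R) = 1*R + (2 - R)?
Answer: -829/4 ≈ -207.25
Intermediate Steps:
g(l) = 1/(2*l) (g(l) = 1/(l + l) = 1/(2*l))
S(c, R) = 2 (S(c, R) = R + (2 - R) = 2)
K = 2
-829/O(K) = -829/(2²) = -829/4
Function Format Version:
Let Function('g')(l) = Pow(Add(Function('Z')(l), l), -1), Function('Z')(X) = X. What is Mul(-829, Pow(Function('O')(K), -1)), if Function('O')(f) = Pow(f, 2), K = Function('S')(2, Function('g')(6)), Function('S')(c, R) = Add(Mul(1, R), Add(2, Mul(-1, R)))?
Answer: Rational(-829, 4) ≈ -207.25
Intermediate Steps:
Function('g')(l) = Mul(Rational(1, 2), Pow(l, -1)) (Function('g')(l) = Pow(Add(l, l), -1) = Pow(Mul(2, l), -1) = Mul(Rational(1, 2), Pow(l, -1)))
Function('S')(c, R) = 2 (Function('S')(c, R) = Add(R, Add(2, Mul(-1, R))) = 2)
K = 2
Mul(-829, Pow(Function('O')(K), -1)) = Mul(-829, Pow(Pow(2, 2), -1)) = Mul(-829, Pow(4, -1)) = Mul(-829, Rational(1, 4)) = Rational(-829, 4)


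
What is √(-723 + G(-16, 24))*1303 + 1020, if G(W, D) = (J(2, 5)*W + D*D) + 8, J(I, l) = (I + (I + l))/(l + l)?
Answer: 1020 + 1303*I*√3835/5 ≈ 1020.0 + 16138.0*I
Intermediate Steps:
J(I, l) = (l + 2*I)/(2*l) (J(I, l) = (l + 2*I)/((2*l)) = (l + 2*I)*(1/(2*l)) = (l + 2*I)/(2*l))
G(W, D) = 8 + D² + 9*W/10 (G(W, D) = (((2 + (½)*5)/5)*W + D*D) + 8 = (((2 + 5/2)/5)*W + D²) + 8 = (((⅕)*(9/2))*W + D²) + 8 = (9*W/10 + D²) + 8 = (D² + 9*W/10) + 8 = 8 + D² + 9*W/10)
√(-723 + G(-16, 24))*1303 + 1020 = √(-723 + (8 + 24² + (9/10)*(-16)))*1303 + 1020 = √(-723 + (8 + 576 - 72/5))*1303 + 1020 = √(-723 + 2848/5)*1303 + 1020 = √(-767/5)*1303 + 1020 = (I*√3835/5)*1303 + 1020 = 1303*I*√3835/5 + 1020 = 1020 + 1303*I*√3835/5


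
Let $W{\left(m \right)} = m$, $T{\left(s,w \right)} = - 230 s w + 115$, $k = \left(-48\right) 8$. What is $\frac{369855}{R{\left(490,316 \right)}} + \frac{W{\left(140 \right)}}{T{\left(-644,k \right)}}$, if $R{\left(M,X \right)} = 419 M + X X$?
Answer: $\frac{1402437134789}{1157148071146} \approx 1.212$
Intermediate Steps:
$R{\left(M,X \right)} = X^{2} + 419 M$ ($R{\left(M,X \right)} = 419 M + X^{2} = X^{2} + 419 M$)
$k = -384$
$T{\left(s,w \right)} = 115 - 230 s w$ ($T{\left(s,w \right)} = - 230 s w + 115 = 115 - 230 s w$)
$\frac{369855}{R{\left(490,316 \right)}} + \frac{W{\left(140 \right)}}{T{\left(-644,k \right)}} = \frac{369855}{316^{2} + 419 \cdot 490} + \frac{140}{115 - \left(-148120\right) \left(-384\right)} = \frac{369855}{99856 + 205310} + \frac{140}{115 - 56878080} = \frac{369855}{305166} + \frac{140}{-56877965} = 369855 \cdot \frac{1}{305166} + 140 \left(- \frac{1}{56877965}\right) = \frac{123285}{101722} - \frac{28}{11375593} = \frac{1402437134789}{1157148071146}$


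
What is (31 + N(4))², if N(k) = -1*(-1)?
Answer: 1024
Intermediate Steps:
N(k) = 1
(31 + N(4))² = (31 + 1)² = 32² = 1024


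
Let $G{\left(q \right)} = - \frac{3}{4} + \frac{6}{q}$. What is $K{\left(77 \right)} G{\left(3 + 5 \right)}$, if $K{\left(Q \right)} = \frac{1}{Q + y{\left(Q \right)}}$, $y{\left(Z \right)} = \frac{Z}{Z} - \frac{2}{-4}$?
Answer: $0$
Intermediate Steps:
$y{\left(Z \right)} = \frac{3}{2}$ ($y{\left(Z \right)} = 1 - - \frac{1}{2} = 1 + \frac{1}{2} = \frac{3}{2}$)
$K{\left(Q \right)} = \frac{1}{\frac{3}{2} + Q}$ ($K{\left(Q \right)} = \frac{1}{Q + \frac{3}{2}} = \frac{1}{\frac{3}{2} + Q}$)
$G{\left(q \right)} = - \frac{3}{4} + \frac{6}{q}$ ($G{\left(q \right)} = \left(-3\right) \frac{1}{4} + \frac{6}{q} = - \frac{3}{4} + \frac{6}{q}$)
$K{\left(77 \right)} G{\left(3 + 5 \right)} = \frac{2}{3 + 2 \cdot 77} \left(- \frac{3}{4} + \frac{6}{3 + 5}\right) = \frac{2}{3 + 154} \left(- \frac{3}{4} + \frac{6}{8}\right) = \frac{2}{157} \left(- \frac{3}{4} + 6 \cdot \frac{1}{8}\right) = 2 \cdot \frac{1}{157} \left(- \frac{3}{4} + \frac{3}{4}\right) = \frac{2}{157} \cdot 0 = 0$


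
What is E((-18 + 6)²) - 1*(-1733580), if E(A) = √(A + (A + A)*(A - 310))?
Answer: 1733580 + 12*I*√331 ≈ 1.7336e+6 + 218.32*I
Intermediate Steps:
E(A) = √(A + 2*A*(-310 + A)) (E(A) = √(A + (2*A)*(-310 + A)) = √(A + 2*A*(-310 + A)))
E((-18 + 6)²) - 1*(-1733580) = √((-18 + 6)²*(-619 + 2*(-18 + 6)²)) - 1*(-1733580) = √((-12)²*(-619 + 2*(-12)²)) + 1733580 = √(144*(-619 + 2*144)) + 1733580 = √(144*(-619 + 288)) + 1733580 = √(144*(-331)) + 1733580 = √(-47664) + 1733580 = 12*I*√331 + 1733580 = 1733580 + 12*I*√331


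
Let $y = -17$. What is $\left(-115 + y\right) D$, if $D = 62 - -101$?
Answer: $-21516$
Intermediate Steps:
$D = 163$ ($D = 62 + 101 = 163$)
$\left(-115 + y\right) D = \left(-115 - 17\right) 163 = \left(-132\right) 163 = -21516$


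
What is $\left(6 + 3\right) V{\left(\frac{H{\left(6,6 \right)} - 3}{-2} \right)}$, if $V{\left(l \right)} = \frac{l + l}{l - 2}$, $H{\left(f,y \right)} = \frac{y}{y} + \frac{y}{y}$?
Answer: $-6$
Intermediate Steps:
$H{\left(f,y \right)} = 2$ ($H{\left(f,y \right)} = 1 + 1 = 2$)
$V{\left(l \right)} = \frac{2 l}{-2 + l}$
$\left(6 + 3\right) V{\left(\frac{H{\left(6,6 \right)} - 3}{-2} \right)} = \left(6 + 3\right) \frac{2 \frac{2 - 3}{-2}}{-2 + \frac{2 - 3}{-2}} = 9 \frac{2 \left(\left(-1\right) \left(- \frac{1}{2}\right)\right)}{-2 - - \frac{1}{2}} = 9 \cdot 2 \cdot \frac{1}{2} \frac{1}{-2 + \frac{1}{2}} = 9 \cdot 2 \cdot \frac{1}{2} \frac{1}{- \frac{3}{2}} = 9 \cdot 2 \cdot \frac{1}{2} \left(- \frac{2}{3}\right) = 9 \left(- \frac{2}{3}\right) = -6$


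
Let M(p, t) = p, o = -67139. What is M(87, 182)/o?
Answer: -87/67139 ≈ -0.0012958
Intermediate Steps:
M(87, 182)/o = 87/(-67139) = 87*(-1/67139) = -87/67139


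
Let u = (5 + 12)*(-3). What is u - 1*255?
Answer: -306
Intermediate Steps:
u = -51 (u = 17*(-3) = -51)
u - 1*255 = -51 - 1*255 = -51 - 255 = -306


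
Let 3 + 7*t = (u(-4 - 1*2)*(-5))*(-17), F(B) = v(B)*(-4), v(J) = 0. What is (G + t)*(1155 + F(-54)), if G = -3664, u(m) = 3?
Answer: -4190340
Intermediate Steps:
F(B) = 0 (F(B) = 0*(-4) = 0)
t = 36 (t = -3/7 + ((3*(-5))*(-17))/7 = -3/7 + (-15*(-17))/7 = -3/7 + (⅐)*255 = -3/7 + 255/7 = 36)
(G + t)*(1155 + F(-54)) = (-3664 + 36)*(1155 + 0) = -3628*1155 = -4190340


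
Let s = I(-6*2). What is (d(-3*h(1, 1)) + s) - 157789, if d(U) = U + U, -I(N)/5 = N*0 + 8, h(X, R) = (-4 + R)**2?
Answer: -157883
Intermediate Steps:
I(N) = -40 (I(N) = -5*(N*0 + 8) = -5*(0 + 8) = -5*8 = -40)
d(U) = 2*U
s = -40
(d(-3*h(1, 1)) + s) - 157789 = (2*(-3*(-4 + 1)**2) - 40) - 157789 = (2*(-3*(-3)**2) - 40) - 157789 = (2*(-3*9) - 40) - 157789 = (2*(-27) - 40) - 157789 = (-54 - 40) - 157789 = -94 - 157789 = -157883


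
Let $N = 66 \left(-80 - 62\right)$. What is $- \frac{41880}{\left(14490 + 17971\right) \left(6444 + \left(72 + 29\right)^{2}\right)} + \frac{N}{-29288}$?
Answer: $\frac{253129504395}{791234862418} \approx 0.31992$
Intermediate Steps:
$N = -9372$ ($N = 66 \left(-142\right) = -9372$)
$- \frac{41880}{\left(14490 + 17971\right) \left(6444 + \left(72 + 29\right)^{2}\right)} + \frac{N}{-29288} = - \frac{41880}{\left(14490 + 17971\right) \left(6444 + \left(72 + 29\right)^{2}\right)} - \frac{9372}{-29288} = - \frac{41880}{32461 \left(6444 + 101^{2}\right)} - - \frac{2343}{7322} = - \frac{41880}{32461 \left(6444 + 10201\right)} + \frac{2343}{7322} = - \frac{41880}{32461 \cdot 16645} + \frac{2343}{7322} = - \frac{41880}{540313345} + \frac{2343}{7322} = \left(-41880\right) \frac{1}{540313345} + \frac{2343}{7322} = - \frac{8376}{108062669} + \frac{2343}{7322} = \frac{253129504395}{791234862418}$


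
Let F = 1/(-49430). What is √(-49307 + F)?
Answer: I*√120473020893730/49430 ≈ 222.05*I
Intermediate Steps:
F = -1/49430 ≈ -2.0231e-5
√(-49307 + F) = √(-49307 - 1/49430) = √(-2437245011/49430) = I*√120473020893730/49430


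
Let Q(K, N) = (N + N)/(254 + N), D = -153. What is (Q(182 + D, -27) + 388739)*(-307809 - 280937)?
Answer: -51953124811454/227 ≈ -2.2887e+11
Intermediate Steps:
Q(K, N) = 2*N/(254 + N) (Q(K, N) = (2*N)/(254 + N) = 2*N/(254 + N))
(Q(182 + D, -27) + 388739)*(-307809 - 280937) = (2*(-27)/(254 - 27) + 388739)*(-307809 - 280937) = (2*(-27)/227 + 388739)*(-588746) = (2*(-27)*(1/227) + 388739)*(-588746) = (-54/227 + 388739)*(-588746) = (88243699/227)*(-588746) = -51953124811454/227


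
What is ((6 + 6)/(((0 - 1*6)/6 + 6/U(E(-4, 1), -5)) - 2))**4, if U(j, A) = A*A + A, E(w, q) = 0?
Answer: 2560000/6561 ≈ 390.18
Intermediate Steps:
U(j, A) = A + A**2 (U(j, A) = A**2 + A = A + A**2)
((6 + 6)/(((0 - 1*6)/6 + 6/U(E(-4, 1), -5)) - 2))**4 = ((6 + 6)/(((0 - 1*6)/6 + 6/((-5*(1 - 5)))) - 2))**4 = (12/(((0 - 6)*(1/6) + 6/((-5*(-4)))) - 2))**4 = (12/((-6*1/6 + 6/20) - 2))**4 = (12/((-1 + 6*(1/20)) - 2))**4 = (12/((-1 + 3/10) - 2))**4 = (12/(-7/10 - 2))**4 = (12/(-27/10))**4 = (12*(-10/27))**4 = (-40/9)**4 = 2560000/6561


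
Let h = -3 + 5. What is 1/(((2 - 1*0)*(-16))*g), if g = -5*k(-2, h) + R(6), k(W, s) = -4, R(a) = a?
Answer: -1/832 ≈ -0.0012019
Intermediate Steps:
h = 2
g = 26 (g = -5*(-4) + 6 = 20 + 6 = 26)
1/(((2 - 1*0)*(-16))*g) = 1/(((2 - 1*0)*(-16))*26) = 1/(((2 + 0)*(-16))*26) = 1/((2*(-16))*26) = 1/(-32*26) = 1/(-832) = -1/832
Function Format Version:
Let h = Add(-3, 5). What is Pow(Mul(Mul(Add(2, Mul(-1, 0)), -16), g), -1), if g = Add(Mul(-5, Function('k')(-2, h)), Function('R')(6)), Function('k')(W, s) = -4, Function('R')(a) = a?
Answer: Rational(-1, 832) ≈ -0.0012019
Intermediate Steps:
h = 2
g = 26 (g = Add(Mul(-5, -4), 6) = Add(20, 6) = 26)
Pow(Mul(Mul(Add(2, Mul(-1, 0)), -16), g), -1) = Pow(Mul(Mul(Add(2, Mul(-1, 0)), -16), 26), -1) = Pow(Mul(Mul(Add(2, 0), -16), 26), -1) = Pow(Mul(Mul(2, -16), 26), -1) = Pow(Mul(-32, 26), -1) = Pow(-832, -1) = Rational(-1, 832)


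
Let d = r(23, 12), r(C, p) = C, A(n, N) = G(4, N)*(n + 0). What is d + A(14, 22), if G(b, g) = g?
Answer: 331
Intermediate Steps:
A(n, N) = N*n (A(n, N) = N*(n + 0) = N*n)
d = 23
d + A(14, 22) = 23 + 22*14 = 23 + 308 = 331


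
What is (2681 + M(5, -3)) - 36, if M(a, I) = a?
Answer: 2650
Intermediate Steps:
(2681 + M(5, -3)) - 36 = (2681 + 5) - 36 = 2686 - 36 = 2650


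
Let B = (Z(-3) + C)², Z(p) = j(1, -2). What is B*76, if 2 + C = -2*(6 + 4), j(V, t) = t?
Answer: 43776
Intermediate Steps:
Z(p) = -2
C = -22 (C = -2 - 2*(6 + 4) = -2 - 2*10 = -2 - 20 = -22)
B = 576 (B = (-2 - 22)² = (-24)² = 576)
B*76 = 576*76 = 43776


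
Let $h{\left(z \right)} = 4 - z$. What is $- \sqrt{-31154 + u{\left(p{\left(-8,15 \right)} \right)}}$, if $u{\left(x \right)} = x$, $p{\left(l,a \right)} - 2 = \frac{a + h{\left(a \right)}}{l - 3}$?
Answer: $- \frac{2 i \sqrt{942359}}{11} \approx - 176.5 i$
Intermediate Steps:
$p{\left(l,a \right)} = 2 + \frac{4}{-3 + l}$ ($p{\left(l,a \right)} = 2 + \frac{a - \left(-4 + a\right)}{l - 3} = 2 + \frac{4}{-3 + l}$)
$- \sqrt{-31154 + u{\left(p{\left(-8,15 \right)} \right)}} = - \sqrt{-31154 + \frac{2 \left(-1 - 8\right)}{-3 - 8}} = - \sqrt{-31154 + 2 \frac{1}{-11} \left(-9\right)} = - \sqrt{-31154 + 2 \left(- \frac{1}{11}\right) \left(-9\right)} = - \sqrt{-31154 + \frac{18}{11}} = - \sqrt{- \frac{342676}{11}} = - \frac{2 i \sqrt{942359}}{11}$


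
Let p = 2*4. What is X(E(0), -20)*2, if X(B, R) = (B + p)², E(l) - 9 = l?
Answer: 578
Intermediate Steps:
p = 8
E(l) = 9 + l
X(B, R) = (8 + B)² (X(B, R) = (B + 8)² = (8 + B)²)
X(E(0), -20)*2 = (8 + (9 + 0))²*2 = (8 + 9)²*2 = 17²*2 = 289*2 = 578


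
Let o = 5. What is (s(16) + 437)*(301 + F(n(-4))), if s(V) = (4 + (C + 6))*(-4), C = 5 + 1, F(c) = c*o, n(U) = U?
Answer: 104813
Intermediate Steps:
F(c) = 5*c (F(c) = c*5 = 5*c)
C = 6
s(V) = -64 (s(V) = (4 + (6 + 6))*(-4) = (4 + 12)*(-4) = 16*(-4) = -64)
(s(16) + 437)*(301 + F(n(-4))) = (-64 + 437)*(301 + 5*(-4)) = 373*(301 - 20) = 373*281 = 104813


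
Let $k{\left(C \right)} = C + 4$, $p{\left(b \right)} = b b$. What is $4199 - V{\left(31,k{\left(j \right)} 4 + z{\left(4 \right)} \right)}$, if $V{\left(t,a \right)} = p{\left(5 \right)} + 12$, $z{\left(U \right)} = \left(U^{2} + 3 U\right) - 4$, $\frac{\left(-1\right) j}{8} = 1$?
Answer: $4162$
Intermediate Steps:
$j = -8$ ($j = \left(-8\right) 1 = -8$)
$z{\left(U \right)} = -4 + U^{2} + 3 U$
$p{\left(b \right)} = b^{2}$
$k{\left(C \right)} = 4 + C$
$V{\left(t,a \right)} = 37$ ($V{\left(t,a \right)} = 5^{2} + 12 = 25 + 12 = 37$)
$4199 - V{\left(31,k{\left(j \right)} 4 + z{\left(4 \right)} \right)} = 4199 - 37 = 4162$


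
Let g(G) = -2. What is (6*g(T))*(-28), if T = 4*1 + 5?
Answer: 336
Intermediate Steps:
T = 9 (T = 4 + 5 = 9)
(6*g(T))*(-28) = (6*(-2))*(-28) = -12*(-28) = 336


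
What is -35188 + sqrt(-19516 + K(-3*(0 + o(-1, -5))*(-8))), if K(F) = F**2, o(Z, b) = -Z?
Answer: -35188 + 2*I*sqrt(4735) ≈ -35188.0 + 137.62*I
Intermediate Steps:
-35188 + sqrt(-19516 + K(-3*(0 + o(-1, -5))*(-8))) = -35188 + sqrt(-19516 + (-3*(0 - 1*(-1))*(-8))**2) = -35188 + sqrt(-19516 + (-3*(0 + 1)*(-8))**2) = -35188 + sqrt(-19516 + (-3*1*(-8))**2) = -35188 + sqrt(-19516 + (-3*(-8))**2) = -35188 + sqrt(-19516 + 24**2) = -35188 + sqrt(-19516 + 576) = -35188 + sqrt(-18940) = -35188 + 2*I*sqrt(4735)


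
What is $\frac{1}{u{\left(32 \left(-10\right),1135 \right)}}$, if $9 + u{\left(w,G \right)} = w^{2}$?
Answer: $\frac{1}{102391} \approx 9.7665 \cdot 10^{-6}$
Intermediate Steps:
$u{\left(w,G \right)} = -9 + w^{2}$
$\frac{1}{u{\left(32 \left(-10\right),1135 \right)}} = \frac{1}{-9 + \left(32 \left(-10\right)\right)^{2}} = \frac{1}{-9 + \left(-320\right)^{2}} = \frac{1}{-9 + 102400} = \frac{1}{102391}$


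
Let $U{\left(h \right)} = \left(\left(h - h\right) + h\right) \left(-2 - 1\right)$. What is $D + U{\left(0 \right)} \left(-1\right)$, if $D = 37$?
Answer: $37$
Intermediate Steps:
$U{\left(h \right)} = - 3 h$ ($U{\left(h \right)} = \left(0 + h\right) \left(-3\right) = h \left(-3\right) = - 3 h$)
$D + U{\left(0 \right)} \left(-1\right) = 37 + \left(-3\right) 0 \left(-1\right) = 37 + 0 \left(-1\right) = 37 + 0 = 37$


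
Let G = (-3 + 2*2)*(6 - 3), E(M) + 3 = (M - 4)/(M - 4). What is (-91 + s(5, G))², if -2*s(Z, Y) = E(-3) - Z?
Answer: 30625/4 ≈ 7656.3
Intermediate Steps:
E(M) = -2 (E(M) = -3 + (M - 4)/(M - 4) = -3 + (-4 + M)/(-4 + M) = -3 + 1 = -2)
G = 3 (G = (-3 + 4)*3 = 1*3 = 3)
s(Z, Y) = 1 + Z/2 (s(Z, Y) = -(-2 - Z)/2 = 1 + Z/2)
(-91 + s(5, G))² = (-91 + (1 + (½)*5))² = (-91 + (1 + 5/2))² = (-91 + 7/2)² = (-175/2)² = 30625/4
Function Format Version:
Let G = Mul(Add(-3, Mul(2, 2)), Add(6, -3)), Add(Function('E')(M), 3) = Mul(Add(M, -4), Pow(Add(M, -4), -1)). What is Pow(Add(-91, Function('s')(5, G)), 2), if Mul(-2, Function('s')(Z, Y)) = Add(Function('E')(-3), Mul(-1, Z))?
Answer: Rational(30625, 4) ≈ 7656.3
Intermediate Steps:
Function('E')(M) = -2 (Function('E')(M) = Add(-3, Mul(Add(M, -4), Pow(Add(M, -4), -1))) = Add(-3, Mul(Add(-4, M), Pow(Add(-4, M), -1))) = Add(-3, 1) = -2)
G = 3 (G = Mul(Add(-3, 4), 3) = Mul(1, 3) = 3)
Function('s')(Z, Y) = Add(1, Mul(Rational(1, 2), Z)) (Function('s')(Z, Y) = Mul(Rational(-1, 2), Add(-2, Mul(-1, Z))) = Add(1, Mul(Rational(1, 2), Z)))
Pow(Add(-91, Function('s')(5, G)), 2) = Pow(Add(-91, Add(1, Mul(Rational(1, 2), 5))), 2) = Pow(Add(-91, Add(1, Rational(5, 2))), 2) = Pow(Add(-91, Rational(7, 2)), 2) = Pow(Rational(-175, 2), 2) = Rational(30625, 4)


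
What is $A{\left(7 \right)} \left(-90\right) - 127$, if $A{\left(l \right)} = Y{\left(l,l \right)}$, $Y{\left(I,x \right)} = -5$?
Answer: $323$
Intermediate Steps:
$A{\left(l \right)} = -5$
$A{\left(7 \right)} \left(-90\right) - 127 = \left(-5\right) \left(-90\right) - 127 = 450 - 127 = 323$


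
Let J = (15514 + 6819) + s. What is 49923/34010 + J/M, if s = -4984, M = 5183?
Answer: 848790399/176273830 ≈ 4.8152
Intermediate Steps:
J = 17349 (J = (15514 + 6819) - 4984 = 22333 - 4984 = 17349)
49923/34010 + J/M = 49923/34010 + 17349/5183 = 848790399/176273830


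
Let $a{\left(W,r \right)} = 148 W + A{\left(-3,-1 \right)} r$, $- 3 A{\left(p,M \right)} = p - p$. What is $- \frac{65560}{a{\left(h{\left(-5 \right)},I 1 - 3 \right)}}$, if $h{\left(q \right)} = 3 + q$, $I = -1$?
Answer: $\frac{8195}{37} \approx 221.49$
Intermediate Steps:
$A{\left(p,M \right)} = 0$ ($A{\left(p,M \right)} = - \frac{p - p}{3} = \left(- \frac{1}{3}\right) 0 = 0$)
$a{\left(W,r \right)} = 148 W$ ($a{\left(W,r \right)} = 148 W + 0 r = 148 W + 0 = 148 W$)
$- \frac{65560}{a{\left(h{\left(-5 \right)},I 1 - 3 \right)}} = - \frac{65560}{148 \left(3 - 5\right)} = - \frac{65560}{148 \left(-2\right)} = - \frac{65560}{-296} = \left(-65560\right) \left(- \frac{1}{296}\right) = \frac{8195}{37}$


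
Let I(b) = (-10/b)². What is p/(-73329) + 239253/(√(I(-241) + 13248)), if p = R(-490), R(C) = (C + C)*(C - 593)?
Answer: -353780/24443 + 57659973*√192364297/384728594 ≈ 2064.2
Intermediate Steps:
R(C) = 2*C*(-593 + C) (R(C) = (2*C)*(-593 + C) = 2*C*(-593 + C))
I(b) = 100/b²
p = 1061340 (p = 2*(-490)*(-593 - 490) = 2*(-490)*(-1083) = 1061340)
p/(-73329) + 239253/(√(I(-241) + 13248)) = 1061340/(-73329) + 239253/(√(100/(-241)² + 13248)) = 1061340*(-1/73329) + 239253/(√(100*(1/58081) + 13248)) = -353780/24443 + 239253/(√(100/58081 + 13248)) = -353780/24443 + 239253/(√(769457188/58081)) = -353780/24443 + 239253/((2*√192364297/241)) = -353780/24443 + 239253*(241*√192364297/384728594) = -353780/24443 + 57659973*√192364297/384728594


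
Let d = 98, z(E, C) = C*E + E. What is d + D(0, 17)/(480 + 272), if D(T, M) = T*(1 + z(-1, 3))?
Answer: 98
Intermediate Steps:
z(E, C) = E + C*E
D(T, M) = -3*T (D(T, M) = T*(1 - (1 + 3)) = T*(1 - 1*4) = T*(1 - 4) = T*(-3) = -3*T)
d + D(0, 17)/(480 + 272) = 98 + (-3*0)/(480 + 272) = 98 + 0/752 = 98 + (1/752)*0 = 98 + 0 = 98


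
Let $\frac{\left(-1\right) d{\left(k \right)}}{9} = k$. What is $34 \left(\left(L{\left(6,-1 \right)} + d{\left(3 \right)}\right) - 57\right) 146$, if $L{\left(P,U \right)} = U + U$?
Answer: $-426904$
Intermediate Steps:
$L{\left(P,U \right)} = 2 U$
$d{\left(k \right)} = - 9 k$
$34 \left(\left(L{\left(6,-1 \right)} + d{\left(3 \right)}\right) - 57\right) 146 = 34 \left(\left(2 \left(-1\right) - 27\right) - 57\right) 146 = 34 \left(\left(-2 - 27\right) - 57\right) 146 = 34 \left(-29 - 57\right) 146 = 34 \left(-86\right) 146 = \left(-2924\right) 146 = -426904$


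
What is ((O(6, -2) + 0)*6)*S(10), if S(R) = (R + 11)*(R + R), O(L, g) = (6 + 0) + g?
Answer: 10080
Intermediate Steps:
O(L, g) = 6 + g
S(R) = 2*R*(11 + R) (S(R) = (11 + R)*(2*R) = 2*R*(11 + R))
((O(6, -2) + 0)*6)*S(10) = (((6 - 2) + 0)*6)*(2*10*(11 + 10)) = ((4 + 0)*6)*(2*10*21) = (4*6)*420 = 24*420 = 10080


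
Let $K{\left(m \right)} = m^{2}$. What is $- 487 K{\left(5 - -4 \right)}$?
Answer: $-39447$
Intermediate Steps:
$- 487 K{\left(5 - -4 \right)} = - 487 \left(5 - -4\right)^{2} = - 487 \left(5 + 4\right)^{2} = - 487 \cdot 9^{2} = \left(-487\right) 81 = -39447$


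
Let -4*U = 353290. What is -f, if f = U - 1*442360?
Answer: 1061365/2 ≈ 5.3068e+5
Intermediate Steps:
U = -176645/2 (U = -¼*353290 = -176645/2 ≈ -88323.)
f = -1061365/2 (f = -176645/2 - 1*442360 = -176645/2 - 442360 = -1061365/2 ≈ -5.3068e+5)
-f = -1*(-1061365/2) = 1061365/2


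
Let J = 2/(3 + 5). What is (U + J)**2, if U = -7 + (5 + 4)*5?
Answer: 23409/16 ≈ 1463.1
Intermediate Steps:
U = 38 (U = -7 + 9*5 = -7 + 45 = 38)
J = 1/4 (J = 2/8 = (1/8)*2 = 1/4 ≈ 0.25000)
(U + J)**2 = (38 + 1/4)**2 = (153/4)**2 = 23409/16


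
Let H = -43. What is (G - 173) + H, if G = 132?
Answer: -84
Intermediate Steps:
(G - 173) + H = (132 - 173) - 43 = -41 - 43 = -84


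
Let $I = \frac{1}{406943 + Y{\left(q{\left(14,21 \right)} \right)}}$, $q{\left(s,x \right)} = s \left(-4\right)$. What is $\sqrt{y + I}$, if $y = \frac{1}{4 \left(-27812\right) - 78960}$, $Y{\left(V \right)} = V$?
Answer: $\frac{i \sqrt{65505754126839}}{4837072656} \approx 0.0016732 i$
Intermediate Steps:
$q{\left(s,x \right)} = - 4 s$
$y = - \frac{1}{190208}$ ($y = \frac{1}{-111248 - 78960} = \frac{1}{-190208} = - \frac{1}{190208} \approx -5.2574 \cdot 10^{-6}$)
$I = \frac{1}{406887}$ ($I = \frac{1}{406943 - 56} = \frac{1}{406887} \approx 2.4577 \cdot 10^{-6}$)
$\sqrt{y + I} = \sqrt{- \frac{1}{190208} + \frac{1}{406887}} = \sqrt{- \frac{216679}{77393162496}} = \frac{i \sqrt{65505754126839}}{4837072656}$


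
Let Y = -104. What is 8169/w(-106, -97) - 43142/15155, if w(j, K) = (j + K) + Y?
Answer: -137045789/4652585 ≈ -29.456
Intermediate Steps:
w(j, K) = -104 + K + j (w(j, K) = (j + K) - 104 = (K + j) - 104 = -104 + K + j)
8169/w(-106, -97) - 43142/15155 = 8169/(-104 - 97 - 106) - 43142/15155 = 8169/(-307) - 43142*1/15155 = 8169*(-1/307) - 43142/15155 = -8169/307 - 43142/15155 = -137045789/4652585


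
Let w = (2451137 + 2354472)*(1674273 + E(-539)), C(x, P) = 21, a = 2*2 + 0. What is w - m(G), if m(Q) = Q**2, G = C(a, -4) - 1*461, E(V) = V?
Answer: 8043310980406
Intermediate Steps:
a = 4 (a = 4 + 0 = 4)
G = -440 (G = 21 - 1*461 = 21 - 461 = -440)
w = 8043311174006 (w = (2451137 + 2354472)*(1674273 - 539) = 4805609*1673734 = 8043311174006)
w - m(G) = 8043311174006 - 1*(-440)**2 = 8043311174006 - 1*193600 = 8043311174006 - 193600 = 8043310980406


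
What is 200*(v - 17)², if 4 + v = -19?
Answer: 320000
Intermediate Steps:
v = -23 (v = -4 - 19 = -23)
200*(v - 17)² = 200*(-23 - 17)² = 200*(-40)² = 200*1600 = 320000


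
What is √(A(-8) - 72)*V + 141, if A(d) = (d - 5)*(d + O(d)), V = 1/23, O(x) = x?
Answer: 141 + 2*√34/23 ≈ 141.51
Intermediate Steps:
V = 1/23 ≈ 0.043478
A(d) = 2*d*(-5 + d) (A(d) = (d - 5)*(d + d) = (-5 + d)*(2*d) = 2*d*(-5 + d))
√(A(-8) - 72)*V + 141 = √(2*(-8)*(-5 - 8) - 72)*(1/23) + 141 = √(2*(-8)*(-13) - 72)*(1/23) + 141 = √(208 - 72)*(1/23) + 141 = √136*(1/23) + 141 = (2*√34)*(1/23) + 141 = 2*√34/23 + 141 = 141 + 2*√34/23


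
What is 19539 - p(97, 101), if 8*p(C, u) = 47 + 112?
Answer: 156153/8 ≈ 19519.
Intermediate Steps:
p(C, u) = 159/8 (p(C, u) = (47 + 112)/8 = (⅛)*159 = 159/8)
19539 - p(97, 101) = 19539 - 1*159/8 = 19539 - 159/8 = 156153/8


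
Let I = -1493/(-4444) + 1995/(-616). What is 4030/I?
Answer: -35818640/25799 ≈ -1388.4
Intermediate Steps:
I = -25799/8888 (I = -1493*(-1/4444) + 1995*(-1/616) = 1493/4444 - 285/88 = -25799/8888 ≈ -2.9027)
4030/I = 4030/(-25799/8888) = 4030*(-8888/25799) = -35818640/25799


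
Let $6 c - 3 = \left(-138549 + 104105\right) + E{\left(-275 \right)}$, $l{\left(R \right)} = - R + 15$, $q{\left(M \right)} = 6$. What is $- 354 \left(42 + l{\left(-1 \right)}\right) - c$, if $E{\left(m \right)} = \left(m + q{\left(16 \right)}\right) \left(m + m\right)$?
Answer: $- \frac{236701}{6} \approx -39450.0$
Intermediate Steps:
$E{\left(m \right)} = 2 m \left(6 + m\right)$ ($E{\left(m \right)} = \left(m + 6\right) \left(m + m\right) = \left(6 + m\right) 2 m = 2 m \left(6 + m\right)$)
$l{\left(R \right)} = 15 - R$
$c = \frac{113509}{6}$ ($c = \frac{1}{2} + \frac{\left(-138549 + 104105\right) + 2 \left(-275\right) \left(6 - 275\right)}{6} = \frac{1}{2} + \frac{-34444 + 2 \left(-275\right) \left(-269\right)}{6} = \frac{1}{2} + \frac{-34444 + 147950}{6} = \frac{1}{2} + \frac{1}{6} \cdot 113506 = \frac{1}{2} + \frac{56753}{3} = \frac{113509}{6} \approx 18918.0$)
$- 354 \left(42 + l{\left(-1 \right)}\right) - c = - 354 \left(42 + \left(15 - -1\right)\right) - \frac{113509}{6} = - 354 \left(42 + \left(15 + 1\right)\right) - \frac{113509}{6} = - 354 \left(42 + 16\right) - \frac{113509}{6} = \left(-354\right) 58 - \frac{113509}{6} = -20532 - \frac{113509}{6} = - \frac{236701}{6}$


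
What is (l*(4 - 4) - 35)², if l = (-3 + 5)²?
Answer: 1225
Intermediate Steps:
l = 4 (l = 2² = 4)
(l*(4 - 4) - 35)² = (4*(4 - 4) - 35)² = (4*0 - 35)² = (0 - 35)² = (-35)² = 1225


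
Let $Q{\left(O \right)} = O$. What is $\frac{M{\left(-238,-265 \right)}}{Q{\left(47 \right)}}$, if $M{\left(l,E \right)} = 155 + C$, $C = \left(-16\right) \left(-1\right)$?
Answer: $\frac{171}{47} \approx 3.6383$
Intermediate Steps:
$C = 16$
$M{\left(l,E \right)} = 171$ ($M{\left(l,E \right)} = 155 + 16 = 171$)
$\frac{M{\left(-238,-265 \right)}}{Q{\left(47 \right)}} = \frac{171}{47}$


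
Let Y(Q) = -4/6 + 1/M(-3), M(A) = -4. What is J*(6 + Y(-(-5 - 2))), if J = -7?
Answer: -427/12 ≈ -35.583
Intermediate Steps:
Y(Q) = -11/12 (Y(Q) = -4/6 + 1/(-4) = -4*⅙ + 1*(-¼) = -⅔ - ¼ = -11/12)
J*(6 + Y(-(-5 - 2))) = -7*(6 - 11/12) = -7*61/12 = -427/12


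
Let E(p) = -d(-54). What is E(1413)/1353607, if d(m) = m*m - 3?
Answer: -2913/1353607 ≈ -0.0021520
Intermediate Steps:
d(m) = -3 + m² (d(m) = m² - 3 = -3 + m²)
E(p) = -2913 (E(p) = -(-3 + (-54)²) = -(-3 + 2916) = -1*2913 = -2913)
E(1413)/1353607 = -2913/1353607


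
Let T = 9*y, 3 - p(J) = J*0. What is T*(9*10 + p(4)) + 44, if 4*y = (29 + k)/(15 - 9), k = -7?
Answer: 3245/4 ≈ 811.25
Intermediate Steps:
p(J) = 3 (p(J) = 3 - J*0 = 3 - 1*0 = 3 + 0 = 3)
y = 11/12 (y = ((29 - 7)/(15 - 9))/4 = (22/6)/4 = (22*(⅙))/4 = (¼)*(11/3) = 11/12 ≈ 0.91667)
T = 33/4 (T = 9*(11/12) = 33/4 ≈ 8.2500)
T*(9*10 + p(4)) + 44 = 33*(9*10 + 3)/4 + 44 = 33*(90 + 3)/4 + 44 = (33/4)*93 + 44 = 3069/4 + 44 = 3245/4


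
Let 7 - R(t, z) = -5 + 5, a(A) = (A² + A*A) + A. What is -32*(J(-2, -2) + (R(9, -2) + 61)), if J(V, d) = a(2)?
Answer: -2496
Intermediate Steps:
a(A) = A + 2*A² (a(A) = (A² + A²) + A = 2*A² + A = A + 2*A²)
J(V, d) = 10 (J(V, d) = 2*(1 + 2*2) = 2*(1 + 4) = 2*5 = 10)
R(t, z) = 7 (R(t, z) = 7 - (-5 + 5) = 7 - 1*0 = 7 + 0 = 7)
-32*(J(-2, -2) + (R(9, -2) + 61)) = -32*(10 + (7 + 61)) = -32*(10 + 68) = -32*78 = -2496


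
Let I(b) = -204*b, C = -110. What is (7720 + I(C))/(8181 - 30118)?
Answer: -30160/21937 ≈ -1.3748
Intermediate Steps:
(7720 + I(C))/(8181 - 30118) = (7720 - 204*(-110))/(8181 - 30118) = (7720 + 22440)/(-21937) = 30160*(-1/21937) = -30160/21937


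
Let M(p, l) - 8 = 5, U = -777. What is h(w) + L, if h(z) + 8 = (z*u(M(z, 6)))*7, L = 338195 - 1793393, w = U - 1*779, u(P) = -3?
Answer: -1422530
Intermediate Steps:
M(p, l) = 13 (M(p, l) = 8 + 5 = 13)
w = -1556 (w = -777 - 1*779 = -777 - 779 = -1556)
L = -1455198
h(z) = -8 - 21*z (h(z) = -8 + (z*(-3))*7 = -8 - 3*z*7 = -8 - 21*z)
h(w) + L = (-8 - 21*(-1556)) - 1455198 = (-8 + 32676) - 1455198 = 32668 - 1455198 = -1422530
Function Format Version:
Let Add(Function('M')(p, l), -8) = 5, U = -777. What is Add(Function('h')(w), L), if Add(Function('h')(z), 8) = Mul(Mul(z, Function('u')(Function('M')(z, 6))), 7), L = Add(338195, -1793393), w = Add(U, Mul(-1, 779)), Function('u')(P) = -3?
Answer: -1422530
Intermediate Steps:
Function('M')(p, l) = 13 (Function('M')(p, l) = Add(8, 5) = 13)
w = -1556 (w = Add(-777, Mul(-1, 779)) = Add(-777, -779) = -1556)
L = -1455198
Function('h')(z) = Add(-8, Mul(-21, z)) (Function('h')(z) = Add(-8, Mul(Mul(z, -3), 7)) = Add(-8, Mul(Mul(-3, z), 7)) = Add(-8, Mul(-21, z)))
Add(Function('h')(w), L) = Add(Add(-8, Mul(-21, -1556)), -1455198) = Add(Add(-8, 32676), -1455198) = Add(32668, -1455198) = -1422530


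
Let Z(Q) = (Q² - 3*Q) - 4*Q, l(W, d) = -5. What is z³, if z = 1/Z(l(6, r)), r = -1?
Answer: 1/216000 ≈ 4.6296e-6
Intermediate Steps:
Z(Q) = Q² - 7*Q
z = 1/60 (z = 1/(-5*(-7 - 5)) = 1/(-5*(-12)) = 1/60 ≈ 0.016667)
z³ = (1/60)³ = 1/216000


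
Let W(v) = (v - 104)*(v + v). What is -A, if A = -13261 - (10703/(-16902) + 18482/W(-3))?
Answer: 24033622727/1808514 ≈ 13289.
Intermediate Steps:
W(v) = 2*v*(-104 + v) (W(v) = (-104 + v)*(2*v) = 2*v*(-104 + v))
A = -24033622727/1808514 (A = -13261 - (10703/(-16902) + 18482/((2*(-3)*(-104 - 3)))) = -13261 - (10703*(-1/16902) + 18482/((2*(-3)*(-107)))) = -13261 - (-10703/16902 + 18482/642) = -13261 - (-10703/16902 + 18482*(1/642)) = -13261 - (-10703/16902 + 9241/321) = -13261 - 1*50918573/1808514 = -13261 - 50918573/1808514 = -24033622727/1808514 ≈ -13289.)
-A = -1*(-24033622727/1808514) = 24033622727/1808514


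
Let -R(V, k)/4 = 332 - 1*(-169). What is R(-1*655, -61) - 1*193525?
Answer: -195529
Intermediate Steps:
R(V, k) = -2004 (R(V, k) = -4*(332 - 1*(-169)) = -4*(332 + 169) = -4*501 = -2004)
R(-1*655, -61) - 1*193525 = -2004 - 1*193525 = -2004 - 193525 = -195529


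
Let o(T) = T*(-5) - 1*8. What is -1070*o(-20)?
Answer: -98440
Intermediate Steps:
o(T) = -8 - 5*T (o(T) = -5*T - 8 = -8 - 5*T)
-1070*o(-20) = -1070*(-8 - 5*(-20)) = -1070*(-8 + 100) = -1070*92 = -98440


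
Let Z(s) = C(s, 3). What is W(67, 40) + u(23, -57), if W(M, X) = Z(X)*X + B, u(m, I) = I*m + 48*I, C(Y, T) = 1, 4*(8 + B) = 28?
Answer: -4008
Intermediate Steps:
B = -1 (B = -8 + (¼)*28 = -8 + 7 = -1)
Z(s) = 1
u(m, I) = 48*I + I*m
W(M, X) = -1 + X (W(M, X) = 1*X - 1 = X - 1 = -1 + X)
W(67, 40) + u(23, -57) = (-1 + 40) - 57*(48 + 23) = 39 - 57*71 = 39 - 4047 = -4008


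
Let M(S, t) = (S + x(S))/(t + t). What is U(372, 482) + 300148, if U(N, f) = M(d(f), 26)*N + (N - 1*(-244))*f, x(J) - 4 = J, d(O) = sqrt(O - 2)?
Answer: 7762152/13 + 744*sqrt(30)/13 ≈ 5.9740e+5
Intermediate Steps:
d(O) = sqrt(-2 + O)
x(J) = 4 + J
M(S, t) = (4 + 2*S)/(2*t) (M(S, t) = (S + (4 + S))/(t + t) = (4 + 2*S)/((2*t)) = (4 + 2*S)*(1/(2*t)) = (4 + 2*S)/(2*t))
U(N, f) = N*(1/13 + sqrt(-2 + f)/26) + f*(244 + N) (U(N, f) = ((2 + sqrt(-2 + f))/26)*N + (N - 1*(-244))*f = ((2 + sqrt(-2 + f))/26)*N + (N + 244)*f = (1/13 + sqrt(-2 + f)/26)*N + (244 + N)*f = N*(1/13 + sqrt(-2 + f)/26) + f*(244 + N))
U(372, 482) + 300148 = (244*482 + 372*482 + (1/26)*372*(2 + sqrt(-2 + 482))) + 300148 = (117608 + 179304 + (1/26)*372*(2 + sqrt(480))) + 300148 = (117608 + 179304 + (1/26)*372*(2 + 4*sqrt(30))) + 300148 = (117608 + 179304 + (372/13 + 744*sqrt(30)/13)) + 300148 = (3860228/13 + 744*sqrt(30)/13) + 300148 = 7762152/13 + 744*sqrt(30)/13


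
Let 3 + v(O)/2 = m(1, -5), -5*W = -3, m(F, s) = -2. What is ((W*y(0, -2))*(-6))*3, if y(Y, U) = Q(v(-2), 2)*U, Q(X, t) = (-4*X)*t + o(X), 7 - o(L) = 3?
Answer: 9072/5 ≈ 1814.4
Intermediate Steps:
o(L) = 4 (o(L) = 7 - 1*3 = 7 - 3 = 4)
W = ⅗ (W = -⅕*(-3) = ⅗ ≈ 0.60000)
v(O) = -10 (v(O) = -6 + 2*(-2) = -6 - 4 = -10)
Q(X, t) = 4 - 4*X*t (Q(X, t) = (-4*X)*t + 4 = -4*X*t + 4 = 4 - 4*X*t)
y(Y, U) = 84*U (y(Y, U) = (4 - 4*(-10)*2)*U = (4 + 80)*U = 84*U)
((W*y(0, -2))*(-6))*3 = ((3*(84*(-2))/5)*(-6))*3 = (((⅗)*(-168))*(-6))*3 = -504/5*(-6)*3 = (3024/5)*3 = 9072/5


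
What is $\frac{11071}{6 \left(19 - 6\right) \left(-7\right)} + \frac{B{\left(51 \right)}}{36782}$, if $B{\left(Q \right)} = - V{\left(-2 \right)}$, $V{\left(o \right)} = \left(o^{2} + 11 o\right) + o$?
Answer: $- \frac{203601301}{10041486} \approx -20.276$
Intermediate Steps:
$V{\left(o \right)} = o^{2} + 12 o$
$B{\left(Q \right)} = 20$ ($B{\left(Q \right)} = - \left(-2\right) \left(12 - 2\right) = - \left(-2\right) 10 = \left(-1\right) \left(-20\right) = 20$)
$\frac{11071}{6 \left(19 - 6\right) \left(-7\right)} + \frac{B{\left(51 \right)}}{36782} = \frac{11071}{6 \left(19 - 6\right) \left(-7\right)} + \frac{20}{36782} = \frac{11071}{6 \cdot 13 \left(-7\right)} + 20 \cdot \frac{1}{36782} = \frac{11071}{78 \left(-7\right)} + \frac{10}{18391} = \frac{11071}{-546} + \frac{10}{18391} = 11071 \left(- \frac{1}{546}\right) + \frac{10}{18391} = - \frac{11071}{546} + \frac{10}{18391} = - \frac{203601301}{10041486}$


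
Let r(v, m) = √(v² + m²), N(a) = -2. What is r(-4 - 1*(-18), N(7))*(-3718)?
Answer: -37180*√2 ≈ -52580.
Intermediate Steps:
r(v, m) = √(m² + v²)
r(-4 - 1*(-18), N(7))*(-3718) = √((-2)² + (-4 - 1*(-18))²)*(-3718) = √(4 + (-4 + 18)²)*(-3718) = √(4 + 14²)*(-3718) = √(4 + 196)*(-3718) = √200*(-3718) = (10*√2)*(-3718) = -37180*√2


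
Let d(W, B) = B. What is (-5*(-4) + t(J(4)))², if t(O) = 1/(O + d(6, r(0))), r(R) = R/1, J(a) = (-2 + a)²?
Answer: 6561/16 ≈ 410.06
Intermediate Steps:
r(R) = R (r(R) = R*1 = R)
t(O) = 1/O (t(O) = 1/(O + 0) = 1/O)
(-5*(-4) + t(J(4)))² = (-5*(-4) + 1/((-2 + 4)²))² = (20 + 1/(2²))² = (20 + 1/4)² = (20 + ¼)² = (81/4)² = 6561/16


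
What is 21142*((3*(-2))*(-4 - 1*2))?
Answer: 761112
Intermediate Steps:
21142*((3*(-2))*(-4 - 1*2)) = 21142*(-6*(-4 - 2)) = 21142*(-6*(-6)) = 21142*36 = 761112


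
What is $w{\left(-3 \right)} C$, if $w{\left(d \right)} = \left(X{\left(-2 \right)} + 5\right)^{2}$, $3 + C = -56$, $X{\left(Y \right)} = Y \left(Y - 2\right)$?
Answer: $-9971$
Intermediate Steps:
$X{\left(Y \right)} = Y \left(-2 + Y\right)$
$C = -59$ ($C = -3 - 56 = -59$)
$w{\left(d \right)} = 169$ ($w{\left(d \right)} = \left(- 2 \left(-2 - 2\right) + 5\right)^{2} = \left(\left(-2\right) \left(-4\right) + 5\right)^{2} = \left(8 + 5\right)^{2} = 13^{2} = 169$)
$w{\left(-3 \right)} C = 169 \left(-59\right) = -9971$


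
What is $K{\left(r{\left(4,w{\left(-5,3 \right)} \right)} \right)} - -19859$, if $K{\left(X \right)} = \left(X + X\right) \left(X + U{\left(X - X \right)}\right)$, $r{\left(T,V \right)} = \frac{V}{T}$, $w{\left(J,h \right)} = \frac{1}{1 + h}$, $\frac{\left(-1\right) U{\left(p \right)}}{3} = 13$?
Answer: $\frac{2541329}{128} \approx 19854.0$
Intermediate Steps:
$U{\left(p \right)} = -39$ ($U{\left(p \right)} = \left(-3\right) 13 = -39$)
$K{\left(X \right)} = 2 X \left(-39 + X\right)$ ($K{\left(X \right)} = \left(X + X\right) \left(X - 39\right) = 2 X \left(-39 + X\right)$)
$K{\left(r{\left(4,w{\left(-5,3 \right)} \right)} \right)} - -19859 = 2 \frac{1}{\left(1 + 3\right) 4} \left(-39 + \frac{1}{\left(1 + 3\right) 4}\right) - -19859 = 2 \cdot \frac{1}{4} \cdot \frac{1}{4} \left(-39 + \frac{1}{4} \cdot \frac{1}{4}\right) + 19859 = 2 \cdot \frac{1}{16} \left(-39 + \frac{1}{16}\right) + 19859 = 2 \cdot \frac{1}{16} \left(- \frac{623}{16}\right) + 19859 = - \frac{623}{128} + 19859 = \frac{2541329}{128}$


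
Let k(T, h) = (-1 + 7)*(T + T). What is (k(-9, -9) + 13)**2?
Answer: 9025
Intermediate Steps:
k(T, h) = 12*T (k(T, h) = 6*(2*T) = 12*T)
(k(-9, -9) + 13)**2 = (12*(-9) + 13)**2 = (-108 + 13)**2 = (-95)**2 = 9025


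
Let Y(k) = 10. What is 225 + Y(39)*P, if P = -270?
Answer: -2475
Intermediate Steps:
225 + Y(39)*P = 225 + 10*(-270) = 225 - 2700 = -2475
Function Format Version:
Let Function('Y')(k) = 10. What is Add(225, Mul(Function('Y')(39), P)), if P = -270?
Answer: -2475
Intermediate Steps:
Add(225, Mul(Function('Y')(39), P)) = Add(225, Mul(10, -270)) = Add(225, -2700) = -2475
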